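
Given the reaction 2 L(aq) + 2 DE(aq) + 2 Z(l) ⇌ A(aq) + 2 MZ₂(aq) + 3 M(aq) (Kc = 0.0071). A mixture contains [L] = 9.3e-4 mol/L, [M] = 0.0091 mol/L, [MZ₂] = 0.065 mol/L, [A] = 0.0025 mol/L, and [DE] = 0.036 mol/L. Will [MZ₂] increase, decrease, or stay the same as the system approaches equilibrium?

(Z is a pure liquid — omitted from Qc.)
Qc = [A]·[MZ₂]²·[M]³ / ([L]²·[DE]²) = (0.0025)·(0.065)²·(0.0091)³ / ((9.3e-4)²·(0.036)²) = 0.0071
Qc = 0.0071 = Kc; the system is at equilibrium.

stay the same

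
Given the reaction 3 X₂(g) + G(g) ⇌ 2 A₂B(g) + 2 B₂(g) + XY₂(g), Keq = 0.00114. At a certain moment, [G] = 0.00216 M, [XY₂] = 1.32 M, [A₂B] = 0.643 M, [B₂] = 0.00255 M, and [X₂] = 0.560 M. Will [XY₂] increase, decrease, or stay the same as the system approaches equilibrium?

Q = [A₂B]²·[B₂]²·[XY₂] / ([X₂]³·[G]) = (0.643)²·(0.00255)²·(1.32) / ((0.560)³·(0.00216)) = 0.00936
Q = 0.00936 > Keq = 0.00114: net reverse reaction.
XY₂ is a product, so it decreases.

decrease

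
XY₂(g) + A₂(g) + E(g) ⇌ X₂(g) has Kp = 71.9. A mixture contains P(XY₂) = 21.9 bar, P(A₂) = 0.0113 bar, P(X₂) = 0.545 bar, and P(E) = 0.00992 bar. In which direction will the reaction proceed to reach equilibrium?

to the left

Qp = P(X₂) / (P(XY₂)·P(A₂)·P(E)) = (0.545) / ((21.9)·(0.0113)·(0.00992)) = 222
Qp = 222 > Kp = 71.9, so the reverse reaction proceeds.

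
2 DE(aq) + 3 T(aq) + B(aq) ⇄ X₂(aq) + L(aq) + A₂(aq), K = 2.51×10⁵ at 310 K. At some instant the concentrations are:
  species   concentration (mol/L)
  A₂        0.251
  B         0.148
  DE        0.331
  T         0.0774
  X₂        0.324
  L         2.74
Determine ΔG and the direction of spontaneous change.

ΔG = -5.51 kJ/mol; the forward reaction is spontaneous

Q = [X₂]·[L]·[A₂] / ([DE]²·[T]³·[B]) = (0.324)·(2.74)·(0.251) / ((0.331)²·(0.0774)³·(0.148)) = 29600
ΔG = RT ln(Q/K) = (8.314 J mol⁻¹ K⁻¹)(310 K) × ln(29600/2.51×10⁵)
   = (2.577 kJ/mol)(-2.138) = -5.51 kJ/mol
ΔG < 0, so the forward reaction is spontaneous (proceeds forward).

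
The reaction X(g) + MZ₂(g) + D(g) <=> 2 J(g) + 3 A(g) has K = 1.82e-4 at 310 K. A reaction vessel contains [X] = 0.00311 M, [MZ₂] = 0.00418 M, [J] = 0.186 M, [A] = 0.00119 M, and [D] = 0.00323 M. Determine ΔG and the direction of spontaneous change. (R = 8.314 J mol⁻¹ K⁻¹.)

Q = [J]²·[A]³ / ([X]·[MZ₂]·[D]) = (0.186)²·(0.00119)³ / ((0.00311)·(0.00418)·(0.00323)) = 0.00139
ΔG = RT ln(Q/K) = (8.314 J mol⁻¹ K⁻¹)(310 K) × ln(0.00139/1.82e-4)
   = (2.577 kJ/mol)(2.033) = 5.24 kJ/mol
ΔG > 0, so the forward reaction is non-spontaneous (proceeds in reverse).

ΔG = 5.24 kJ/mol; the forward reaction is non-spontaneous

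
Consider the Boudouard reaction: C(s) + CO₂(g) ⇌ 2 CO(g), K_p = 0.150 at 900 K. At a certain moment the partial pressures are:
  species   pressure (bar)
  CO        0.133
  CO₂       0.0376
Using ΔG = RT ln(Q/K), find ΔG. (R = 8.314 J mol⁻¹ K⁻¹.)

ΔG = 8.55 kJ/mol

(C is a pure solid — omitted from Q_p.)
Q_p = P(CO)² / P(CO₂) = (0.133)² / (0.0376) = 0.470
ΔG = RT ln(Q_p/K_p) = (8.314 J mol⁻¹ K⁻¹)(900 K) × ln(0.470/0.150)
   = (7.483 kJ/mol)(1.142) = 8.55 kJ/mol
ΔG > 0, so the forward reaction is non-spontaneous (proceeds in reverse).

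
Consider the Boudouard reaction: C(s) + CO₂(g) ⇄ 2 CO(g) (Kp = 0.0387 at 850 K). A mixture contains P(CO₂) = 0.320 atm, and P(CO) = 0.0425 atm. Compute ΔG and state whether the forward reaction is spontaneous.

ΔG = -13.6 kJ/mol; the forward reaction is spontaneous

(C is a pure solid — omitted from Qp.)
Qp = P(CO)² / P(CO₂) = (0.0425)² / (0.320) = 0.00564
ΔG = RT ln(Qp/Kp) = (8.314 J mol⁻¹ K⁻¹)(850 K) × ln(0.00564/0.0387)
   = (7.067 kJ/mol)(-1.926) = -13.6 kJ/mol
ΔG < 0, so the forward reaction is spontaneous (proceeds forward).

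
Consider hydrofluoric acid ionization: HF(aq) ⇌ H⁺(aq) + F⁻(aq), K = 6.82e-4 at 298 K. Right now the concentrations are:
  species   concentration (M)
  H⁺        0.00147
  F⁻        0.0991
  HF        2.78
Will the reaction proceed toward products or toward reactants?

in the forward direction

Q = [H⁺]·[F⁻] / [HF] = (0.00147)·(0.0991) / (2.78) = 5.24e-5
Q = 5.24e-5 < K = 6.82e-4, so the forward reaction proceeds.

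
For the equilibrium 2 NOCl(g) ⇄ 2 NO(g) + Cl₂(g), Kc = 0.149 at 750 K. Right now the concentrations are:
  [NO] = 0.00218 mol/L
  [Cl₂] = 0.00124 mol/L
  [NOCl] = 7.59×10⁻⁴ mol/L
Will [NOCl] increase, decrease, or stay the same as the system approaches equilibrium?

decrease

Qc = [NO]²·[Cl₂] / [NOCl]² = (0.00218)²·(0.00124) / (7.59×10⁻⁴)² = 0.0102
Qc = 0.0102 < Kc = 0.149: net forward reaction.
NOCl is a reactant, so it decreases.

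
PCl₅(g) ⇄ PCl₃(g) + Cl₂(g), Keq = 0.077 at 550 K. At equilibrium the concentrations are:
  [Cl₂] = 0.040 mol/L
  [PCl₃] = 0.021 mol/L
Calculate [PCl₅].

[PCl₅] = 0.011 mol/L

At equilibrium, Keq = [PCl₃]·[Cl₂] / [PCl₅] = 0.077.
(0.021)·(0.040) / ([PCl₅]) = 0.077
[PCl₅] = 0.0109 = 0.011 mol/L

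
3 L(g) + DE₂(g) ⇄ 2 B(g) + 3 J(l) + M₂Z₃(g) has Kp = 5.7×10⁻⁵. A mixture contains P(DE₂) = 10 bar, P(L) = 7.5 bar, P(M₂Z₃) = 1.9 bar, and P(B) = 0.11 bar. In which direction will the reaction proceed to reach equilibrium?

toward products

(J is a pure liquid — omitted from Qp.)
Qp = P(B)²·P(M₂Z₃) / (P(L)³·P(DE₂)) = (0.11)²·(1.9) / ((7.5)³·(10)) = 5.4×10⁻⁶
Qp = 5.4×10⁻⁶ < Kp = 5.7×10⁻⁵, so the forward reaction proceeds.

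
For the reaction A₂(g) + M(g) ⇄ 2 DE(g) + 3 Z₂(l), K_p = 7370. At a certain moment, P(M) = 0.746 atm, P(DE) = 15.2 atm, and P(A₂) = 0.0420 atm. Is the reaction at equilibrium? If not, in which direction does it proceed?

(Z₂ is a pure liquid — omitted from Q_p.)
Q_p = P(DE)² / (P(A₂)·P(M)) = (15.2)² / ((0.0420)·(0.746)) = 7370
Q_p = 7370 = K_p, so the system is already at equilibrium.

at equilibrium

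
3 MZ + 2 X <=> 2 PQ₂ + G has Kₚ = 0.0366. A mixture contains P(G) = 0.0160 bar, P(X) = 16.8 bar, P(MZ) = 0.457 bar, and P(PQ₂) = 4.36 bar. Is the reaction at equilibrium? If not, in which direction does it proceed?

toward products

Qₚ = P(PQ₂)²·P(G) / (P(MZ)³·P(X)²) = (4.36)²·(0.0160) / ((0.457)³·(16.8)²) = 0.0113
Qₚ = 0.0113 < Kₚ = 0.0366, so the forward reaction proceeds.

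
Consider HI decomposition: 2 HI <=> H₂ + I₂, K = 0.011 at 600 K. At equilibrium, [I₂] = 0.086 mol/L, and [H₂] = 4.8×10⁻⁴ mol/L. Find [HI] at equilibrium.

At equilibrium, K = [H₂]·[I₂] / [HI]² = 0.011.
(4.8×10⁻⁴)·(0.086) / ([HI])² = 0.011
[HI]² = 0.00375 ⇒ [HI] = 0.061 mol/L

[HI] = 0.061 mol/L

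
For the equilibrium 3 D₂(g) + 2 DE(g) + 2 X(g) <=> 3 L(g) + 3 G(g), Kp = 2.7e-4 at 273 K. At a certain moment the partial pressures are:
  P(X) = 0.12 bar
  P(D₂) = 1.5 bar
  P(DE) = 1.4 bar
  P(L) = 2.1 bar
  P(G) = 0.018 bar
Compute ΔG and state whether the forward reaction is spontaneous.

Qp = P(L)³·P(G)³ / (P(D₂)³·P(DE)²·P(X)²) = (2.1)³·(0.018)³ / ((1.5)³·(1.4)²·(0.12)²) = 5.67e-4
ΔG = RT ln(Qp/Kp) = (8.314 J mol⁻¹ K⁻¹)(273 K) × ln(5.67e-4/2.7e-4)
   = (2.270 kJ/mol)(0.7419) = 1.68 kJ/mol
ΔG > 0, so the forward reaction is non-spontaneous (proceeds in reverse).

ΔG = 1.68 kJ/mol; the forward reaction is non-spontaneous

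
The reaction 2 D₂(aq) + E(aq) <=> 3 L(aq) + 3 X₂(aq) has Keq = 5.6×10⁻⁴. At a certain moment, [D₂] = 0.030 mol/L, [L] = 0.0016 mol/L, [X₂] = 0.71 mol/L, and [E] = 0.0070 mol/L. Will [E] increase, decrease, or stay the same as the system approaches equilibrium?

decrease

Q = [L]³·[X₂]³ / ([D₂]²·[E]) = (0.0016)³·(0.71)³ / ((0.030)²·(0.0070)) = 2.3×10⁻⁴
Q = 2.3×10⁻⁴ < Keq = 5.6×10⁻⁴: net forward reaction.
E is a reactant, so it decreases.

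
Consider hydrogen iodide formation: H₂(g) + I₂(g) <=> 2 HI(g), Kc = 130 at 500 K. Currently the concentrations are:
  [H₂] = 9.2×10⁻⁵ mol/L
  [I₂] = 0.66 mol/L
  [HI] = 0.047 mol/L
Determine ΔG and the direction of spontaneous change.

Qc = [HI]² / ([H₂]·[I₂]) = (0.047)² / ((9.2×10⁻⁵)·(0.66)) = 36.4
ΔG = RT ln(Qc/Kc) = (8.314 J mol⁻¹ K⁻¹)(500 K) × ln(36.4/130)
   = (4.157 kJ/mol)(-1.273) = -5.29 kJ/mol
ΔG < 0, so the forward reaction is spontaneous (proceeds forward).

ΔG = -5.29 kJ/mol; the forward reaction is spontaneous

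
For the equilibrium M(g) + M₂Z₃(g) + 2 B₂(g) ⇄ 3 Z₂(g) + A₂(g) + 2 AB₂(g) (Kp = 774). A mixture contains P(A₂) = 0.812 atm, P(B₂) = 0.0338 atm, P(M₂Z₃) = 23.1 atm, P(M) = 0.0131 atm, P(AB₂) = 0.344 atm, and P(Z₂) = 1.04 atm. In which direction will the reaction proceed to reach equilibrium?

in the forward direction

Qp = P(Z₂)³·P(A₂)·P(AB₂)² / (P(M)·P(M₂Z₃)·P(B₂)²) = (1.04)³·(0.812)·(0.344)² / ((0.0131)·(23.1)·(0.0338)²) = 313
Qp = 313 < Kp = 774, so the forward reaction proceeds.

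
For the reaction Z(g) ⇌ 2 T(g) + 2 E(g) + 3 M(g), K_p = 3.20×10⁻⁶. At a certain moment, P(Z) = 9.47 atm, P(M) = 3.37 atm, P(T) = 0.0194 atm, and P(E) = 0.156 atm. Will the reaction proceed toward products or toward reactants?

to the left

Q_p = P(T)²·P(E)²·P(M)³ / P(Z) = (0.0194)²·(0.156)²·(3.37)³ / (9.47) = 3.70×10⁻⁵
Q_p = 3.70×10⁻⁵ > K_p = 3.20×10⁻⁶, so the reverse reaction proceeds.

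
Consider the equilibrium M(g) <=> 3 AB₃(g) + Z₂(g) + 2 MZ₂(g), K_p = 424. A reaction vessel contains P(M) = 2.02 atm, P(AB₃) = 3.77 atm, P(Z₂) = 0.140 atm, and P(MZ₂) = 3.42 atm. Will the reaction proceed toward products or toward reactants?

forward (toward products)

Q_p = P(AB₃)³·P(Z₂)·P(MZ₂)² / P(M) = (3.77)³·(0.140)·(3.42)² / (2.02) = 43.4
Q_p = 43.4 < K_p = 424, so the forward reaction proceeds.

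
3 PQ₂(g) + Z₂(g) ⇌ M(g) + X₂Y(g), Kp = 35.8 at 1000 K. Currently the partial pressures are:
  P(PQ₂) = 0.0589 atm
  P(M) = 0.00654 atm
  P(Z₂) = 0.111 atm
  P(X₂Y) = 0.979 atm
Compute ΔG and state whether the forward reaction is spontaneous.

Qp = P(M)·P(X₂Y) / (P(PQ₂)³·P(Z₂)) = (0.00654)·(0.979) / ((0.0589)³·(0.111)) = 282
ΔG = RT ln(Qp/Kp) = (8.314 J mol⁻¹ K⁻¹)(1000 K) × ln(282/35.8)
   = (8.314 kJ/mol)(2.064) = 17.2 kJ/mol
ΔG > 0, so the forward reaction is non-spontaneous (proceeds in reverse).

ΔG = 17.2 kJ/mol; the forward reaction is non-spontaneous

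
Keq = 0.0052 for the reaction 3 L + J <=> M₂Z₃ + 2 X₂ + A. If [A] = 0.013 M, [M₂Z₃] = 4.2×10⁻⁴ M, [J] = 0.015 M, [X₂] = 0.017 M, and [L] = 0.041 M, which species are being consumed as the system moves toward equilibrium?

Q = [M₂Z₃]·[X₂]²·[A] / ([L]³·[J]) = (4.2×10⁻⁴)·(0.017)²·(0.013) / ((0.041)³·(0.015)) = 0.0015
Q = 0.0015 < Keq = 0.0052: net forward reaction.

L, J (reactants)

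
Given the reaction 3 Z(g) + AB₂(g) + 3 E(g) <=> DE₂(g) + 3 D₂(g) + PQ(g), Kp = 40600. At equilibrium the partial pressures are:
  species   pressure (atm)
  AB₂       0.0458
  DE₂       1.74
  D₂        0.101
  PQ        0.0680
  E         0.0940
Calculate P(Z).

At equilibrium, Kp = P(DE₂)·P(D₂)³·P(PQ) / (P(Z)³·P(AB₂)·P(E)³) = 40600.
(1.74)·(0.101)³·(0.0680) / ((P(Z))³·(0.0458)·(0.0940)³) = 40600
P(Z)³ = 7.89×10⁻⁵ ⇒ P(Z) = 0.0429 atm

P(Z) = 0.0429 atm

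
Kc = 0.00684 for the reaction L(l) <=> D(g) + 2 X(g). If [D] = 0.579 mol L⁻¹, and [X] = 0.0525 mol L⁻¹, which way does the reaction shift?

(L is a pure liquid — omitted from Qc.)
Qc = [D]·[X]² = (0.579)·(0.0525)² = 0.00160
Qc = 0.00160 < Kc = 0.00684, so the forward reaction proceeds.

to the right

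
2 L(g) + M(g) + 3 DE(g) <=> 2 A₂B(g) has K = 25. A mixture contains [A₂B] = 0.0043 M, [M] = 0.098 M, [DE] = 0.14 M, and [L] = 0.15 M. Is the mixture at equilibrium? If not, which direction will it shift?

Q = [A₂B]² / ([L]²·[M]·[DE]³) = (0.0043)² / ((0.15)²·(0.098)·(0.14)³) = 3.1
Q = 3.1 < K = 25: net forward reaction.

no; Q < K, reaction proceeds forward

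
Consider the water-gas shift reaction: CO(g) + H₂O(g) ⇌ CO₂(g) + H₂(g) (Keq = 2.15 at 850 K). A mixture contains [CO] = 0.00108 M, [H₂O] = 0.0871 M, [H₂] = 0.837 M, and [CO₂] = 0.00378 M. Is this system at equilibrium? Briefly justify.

Q = [CO₂]·[H₂] / ([CO]·[H₂O]) = (0.00378)·(0.837) / ((0.00108)·(0.0871)) = 33.6
Q = 33.6 > Keq = 2.15: net reverse reaction.

no; Q > K, reaction proceeds in reverse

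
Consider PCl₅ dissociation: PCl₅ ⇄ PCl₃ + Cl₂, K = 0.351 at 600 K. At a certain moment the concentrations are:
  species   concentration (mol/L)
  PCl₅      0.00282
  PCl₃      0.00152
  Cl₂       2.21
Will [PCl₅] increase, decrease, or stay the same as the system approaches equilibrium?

increase

Q = [PCl₃]·[Cl₂] / [PCl₅] = (0.00152)·(2.21) / (0.00282) = 1.19
Q = 1.19 > K = 0.351: net reverse reaction.
PCl₅ is a reactant, so it increases.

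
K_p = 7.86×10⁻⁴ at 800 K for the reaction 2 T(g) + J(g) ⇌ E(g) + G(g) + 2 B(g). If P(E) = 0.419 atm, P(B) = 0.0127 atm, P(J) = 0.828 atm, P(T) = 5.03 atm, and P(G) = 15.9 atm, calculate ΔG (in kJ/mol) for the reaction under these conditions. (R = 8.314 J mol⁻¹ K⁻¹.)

Q_p = P(E)·P(G)·P(B)² / (P(T)²·P(J)) = (0.419)·(15.9)·(0.0127)² / ((5.03)²·(0.828)) = 5.13×10⁻⁵
ΔG = RT ln(Q_p/K_p) = (8.314 J mol⁻¹ K⁻¹)(800 K) × ln(5.13×10⁻⁵/7.86×10⁻⁴)
   = (6.651 kJ/mol)(-2.729) = -18.2 kJ/mol
ΔG < 0, so the forward reaction is spontaneous (proceeds forward).

ΔG = -18.2 kJ/mol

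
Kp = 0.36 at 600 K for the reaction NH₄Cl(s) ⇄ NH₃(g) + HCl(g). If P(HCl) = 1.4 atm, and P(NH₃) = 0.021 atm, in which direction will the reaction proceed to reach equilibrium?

(NH₄Cl is a pure solid — omitted from Qp.)
Qp = P(NH₃)·P(HCl) = (0.021)·(1.4) = 0.029
Qp = 0.029 < Kp = 0.36, so the forward reaction proceeds.

to the right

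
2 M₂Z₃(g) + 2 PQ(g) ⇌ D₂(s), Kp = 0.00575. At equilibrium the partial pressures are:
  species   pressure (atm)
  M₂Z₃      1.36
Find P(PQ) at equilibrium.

(D₂ is a pure solid — omitted from Kp.)
At equilibrium, Kp = 1 / (P(M₂Z₃)²·P(PQ)²) = 0.00575.
1 / ((1.36)²·(P(PQ))²) = 0.00575
P(PQ)² = 94.0 ⇒ P(PQ) = 9.70 atm

P(PQ) = 9.70 atm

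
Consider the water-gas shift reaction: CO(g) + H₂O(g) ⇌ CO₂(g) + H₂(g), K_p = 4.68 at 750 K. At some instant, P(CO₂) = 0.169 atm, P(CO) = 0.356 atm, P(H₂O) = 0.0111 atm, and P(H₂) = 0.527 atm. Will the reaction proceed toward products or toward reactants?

Q_p = P(CO₂)·P(H₂) / (P(CO)·P(H₂O)) = (0.169)·(0.527) / ((0.356)·(0.0111)) = 22.5
Q_p = 22.5 > K_p = 4.68, so the reverse reaction proceeds.

reverse (toward reactants)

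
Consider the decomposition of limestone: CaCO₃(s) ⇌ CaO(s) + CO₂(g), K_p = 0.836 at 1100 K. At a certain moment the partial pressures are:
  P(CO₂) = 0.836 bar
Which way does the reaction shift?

no net change (already at equilibrium)

(CaCO₃, CaO are pure solids — omitted from Q_p.)
Q_p = P(CO₂) = 0.836
Q_p = 0.836 = K_p, so the system is already at equilibrium.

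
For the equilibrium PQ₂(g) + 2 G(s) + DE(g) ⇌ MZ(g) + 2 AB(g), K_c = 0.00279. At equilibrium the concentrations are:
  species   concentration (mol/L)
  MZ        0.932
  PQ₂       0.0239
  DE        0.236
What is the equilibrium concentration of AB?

[AB] = 0.00411 mol/L

(G is a pure solid — omitted from K_c.)
At equilibrium, K_c = [MZ]·[AB]² / ([PQ₂]·[DE]) = 0.00279.
(0.932)·([AB])² / ((0.0239)·(0.236)) = 0.00279
[AB]² = 1.69×10⁻⁵ ⇒ [AB] = 0.00411 mol/L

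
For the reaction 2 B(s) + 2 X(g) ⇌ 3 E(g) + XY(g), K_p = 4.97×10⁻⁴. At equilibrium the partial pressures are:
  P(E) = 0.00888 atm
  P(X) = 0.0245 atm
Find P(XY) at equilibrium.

P(XY) = 0.426 atm

(B is a pure solid — omitted from K_p.)
At equilibrium, K_p = P(E)³·P(XY) / P(X)² = 4.97×10⁻⁴.
(0.00888)³·(P(XY)) / (0.0245)² = 4.97×10⁻⁴
P(XY) = 0.426 atm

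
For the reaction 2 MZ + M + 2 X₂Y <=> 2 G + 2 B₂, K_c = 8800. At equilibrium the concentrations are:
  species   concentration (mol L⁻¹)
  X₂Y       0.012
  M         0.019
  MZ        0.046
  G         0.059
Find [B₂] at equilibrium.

At equilibrium, K_c = [G]²·[B₂]² / ([MZ]²·[M]·[X₂Y]²) = 8800.
(0.059)²·([B₂])² / ((0.046)²·(0.019)·(0.012)²) = 8800
[B₂]² = 0.0146 ⇒ [B₂] = 0.12 mol L⁻¹

[B₂] = 0.12 mol L⁻¹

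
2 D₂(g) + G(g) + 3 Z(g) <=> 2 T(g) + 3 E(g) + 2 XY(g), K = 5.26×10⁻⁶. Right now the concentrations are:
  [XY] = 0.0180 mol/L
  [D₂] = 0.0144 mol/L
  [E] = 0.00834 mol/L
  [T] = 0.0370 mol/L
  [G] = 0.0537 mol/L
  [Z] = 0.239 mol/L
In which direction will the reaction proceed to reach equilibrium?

Q = [T]²·[E]³·[XY]² / ([D₂]²·[G]·[Z]³) = (0.0370)²·(0.00834)³·(0.0180)² / ((0.0144)²·(0.0537)·(0.239)³) = 1.69×10⁻⁶
Q = 1.69×10⁻⁶ < K = 5.26×10⁻⁶, so the forward reaction proceeds.

to the right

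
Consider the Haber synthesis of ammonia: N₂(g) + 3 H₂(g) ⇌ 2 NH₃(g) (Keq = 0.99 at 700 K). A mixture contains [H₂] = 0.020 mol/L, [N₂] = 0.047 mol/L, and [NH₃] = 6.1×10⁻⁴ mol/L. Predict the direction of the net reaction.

Q = [NH₃]² / ([N₂]·[H₂]³) = (6.1×10⁻⁴)² / ((0.047)·(0.020)³) = 0.99
Q = 0.99 = Keq, so the system is already at equilibrium.

at equilibrium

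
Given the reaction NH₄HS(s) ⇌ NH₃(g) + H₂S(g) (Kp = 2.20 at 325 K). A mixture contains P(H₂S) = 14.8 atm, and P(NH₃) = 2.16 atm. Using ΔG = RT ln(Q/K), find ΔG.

ΔG = 7.23 kJ/mol

(NH₄HS is a pure solid — omitted from Qp.)
Qp = P(NH₃)·P(H₂S) = (2.16)·(14.8) = 32.0
ΔG = RT ln(Qp/Kp) = (8.314 J mol⁻¹ K⁻¹)(325 K) × ln(32.0/2.20)
   = (2.702 kJ/mol)(2.677) = 7.23 kJ/mol
ΔG > 0, so the forward reaction is non-spontaneous (proceeds in reverse).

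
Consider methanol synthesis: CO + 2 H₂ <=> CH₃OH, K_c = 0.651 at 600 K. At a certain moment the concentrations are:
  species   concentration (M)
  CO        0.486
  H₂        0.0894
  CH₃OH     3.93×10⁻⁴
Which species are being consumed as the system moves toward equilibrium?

CO, H₂ (reactants)

Q_c = [CH₃OH] / ([CO]·[H₂]²) = (3.93×10⁻⁴) / ((0.486)·(0.0894)²) = 0.101
Q_c = 0.101 < K_c = 0.651: net forward reaction.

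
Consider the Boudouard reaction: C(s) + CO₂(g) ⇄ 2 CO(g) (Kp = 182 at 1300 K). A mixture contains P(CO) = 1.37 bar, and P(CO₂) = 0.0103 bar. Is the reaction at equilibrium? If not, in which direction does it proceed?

(C is a pure solid — omitted from Qp.)
Qp = P(CO)² / P(CO₂) = (1.37)² / (0.0103) = 182
Qp = 182 = Kp, so the system is already at equilibrium.

neither direction; the system is at equilibrium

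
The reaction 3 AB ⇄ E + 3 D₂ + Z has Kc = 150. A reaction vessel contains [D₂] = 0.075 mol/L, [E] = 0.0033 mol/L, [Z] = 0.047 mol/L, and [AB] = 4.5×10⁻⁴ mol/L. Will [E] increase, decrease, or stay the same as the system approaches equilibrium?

Qc = [E]·[D₂]³·[Z] / [AB]³ = (0.0033)·(0.075)³·(0.047) / (4.5×10⁻⁴)³ = 720
Qc = 720 > Kc = 150: net reverse reaction.
E is a product, so it decreases.

decrease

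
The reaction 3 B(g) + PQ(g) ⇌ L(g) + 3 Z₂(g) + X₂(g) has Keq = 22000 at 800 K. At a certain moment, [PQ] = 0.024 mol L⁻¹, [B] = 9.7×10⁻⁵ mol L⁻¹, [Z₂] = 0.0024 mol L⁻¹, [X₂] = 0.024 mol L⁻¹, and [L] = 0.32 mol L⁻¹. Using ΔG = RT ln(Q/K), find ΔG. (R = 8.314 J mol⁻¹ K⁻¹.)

Q = [L]·[Z₂]³·[X₂] / ([B]³·[PQ]) = (0.32)·(0.0024)³·(0.024) / ((9.7×10⁻⁵)³·(0.024)) = 4850
ΔG = RT ln(Q/Keq) = (8.314 J mol⁻¹ K⁻¹)(800 K) × ln(4850/22000)
   = (6.651 kJ/mol)(-1.512) = -10.1 kJ/mol
ΔG < 0, so the forward reaction is spontaneous (proceeds forward).

ΔG = -10.1 kJ/mol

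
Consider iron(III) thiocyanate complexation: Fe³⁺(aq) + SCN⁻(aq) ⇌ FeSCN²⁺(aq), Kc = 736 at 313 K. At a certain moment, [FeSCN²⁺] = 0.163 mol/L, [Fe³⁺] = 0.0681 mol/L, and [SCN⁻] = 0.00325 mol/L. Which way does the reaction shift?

Qc = [FeSCN²⁺] / ([Fe³⁺]·[SCN⁻]) = (0.163) / ((0.0681)·(0.00325)) = 736
Qc = 736 = Kc, so the system is already at equilibrium.

no net change (already at equilibrium)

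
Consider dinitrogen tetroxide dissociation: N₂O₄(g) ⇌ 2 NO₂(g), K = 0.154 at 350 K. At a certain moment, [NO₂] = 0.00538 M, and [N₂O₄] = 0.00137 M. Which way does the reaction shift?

Q = [NO₂]² / [N₂O₄] = (0.00538)² / (0.00137) = 0.0211
Q = 0.0211 < K = 0.154, so the forward reaction proceeds.

toward products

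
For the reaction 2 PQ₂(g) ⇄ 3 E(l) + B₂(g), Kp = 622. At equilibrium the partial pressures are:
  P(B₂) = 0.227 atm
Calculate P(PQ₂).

P(PQ₂) = 0.0191 atm

(E is a pure liquid — omitted from Kp.)
At equilibrium, Kp = P(B₂) / P(PQ₂)² = 622.
(0.227) / (P(PQ₂))² = 622
P(PQ₂)² = 3.65e-4 ⇒ P(PQ₂) = 0.0191 atm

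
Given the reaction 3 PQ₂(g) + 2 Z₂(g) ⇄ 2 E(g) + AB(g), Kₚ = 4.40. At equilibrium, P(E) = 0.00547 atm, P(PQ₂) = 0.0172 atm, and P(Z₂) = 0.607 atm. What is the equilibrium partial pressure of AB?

P(AB) = 0.276 atm

At equilibrium, Kₚ = P(E)²·P(AB) / (P(PQ₂)³·P(Z₂)²) = 4.40.
(0.00547)²·(P(AB)) / ((0.0172)³·(0.607)²) = 4.40
P(AB) = 0.276 atm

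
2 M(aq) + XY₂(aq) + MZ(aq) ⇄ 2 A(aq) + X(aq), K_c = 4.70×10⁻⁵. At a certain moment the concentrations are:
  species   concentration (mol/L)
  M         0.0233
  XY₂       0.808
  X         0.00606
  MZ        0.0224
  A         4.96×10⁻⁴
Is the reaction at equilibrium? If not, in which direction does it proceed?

Q_c = [A]²·[X] / ([M]²·[XY₂]·[MZ]) = (4.96×10⁻⁴)²·(0.00606) / ((0.0233)²·(0.808)·(0.0224)) = 1.52×10⁻⁴
Q_c = 1.52×10⁻⁴ > K_c = 4.70×10⁻⁵, so the reverse reaction proceeds.

in the reverse direction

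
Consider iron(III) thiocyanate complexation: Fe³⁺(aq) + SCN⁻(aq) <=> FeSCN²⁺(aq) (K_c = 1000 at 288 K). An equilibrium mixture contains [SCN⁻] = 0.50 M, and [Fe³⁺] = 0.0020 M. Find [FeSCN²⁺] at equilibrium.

At equilibrium, K_c = [FeSCN²⁺] / ([Fe³⁺]·[SCN⁻]) = 1000.
([FeSCN²⁺]) / ((0.0020)·(0.50)) = 1000
[FeSCN²⁺] = 1.00 = 1.0 M

[FeSCN²⁺] = 1.0 M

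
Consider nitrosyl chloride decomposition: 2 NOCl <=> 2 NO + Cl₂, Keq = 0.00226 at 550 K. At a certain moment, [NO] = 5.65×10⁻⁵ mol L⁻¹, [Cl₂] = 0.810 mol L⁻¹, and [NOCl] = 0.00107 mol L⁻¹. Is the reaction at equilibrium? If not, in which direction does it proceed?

neither direction; the system is at equilibrium

Q = [NO]²·[Cl₂] / [NOCl]² = (5.65×10⁻⁵)²·(0.810) / (0.00107)² = 0.00226
Q = 0.00226 = Keq, so the system is already at equilibrium.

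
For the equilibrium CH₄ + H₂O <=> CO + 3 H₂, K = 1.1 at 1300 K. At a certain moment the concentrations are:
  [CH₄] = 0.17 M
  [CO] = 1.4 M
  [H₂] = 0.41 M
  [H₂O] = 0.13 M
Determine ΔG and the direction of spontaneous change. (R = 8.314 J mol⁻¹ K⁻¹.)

ΔG = 14.9 kJ/mol; the forward reaction is non-spontaneous

Q = [CO]·[H₂]³ / ([CH₄]·[H₂O]) = (1.4)·(0.41)³ / ((0.17)·(0.13)) = 4.37
ΔG = RT ln(Q/K) = (8.314 J mol⁻¹ K⁻¹)(1300 K) × ln(4.37/1.1)
   = (10.81 kJ/mol)(1.379) = 14.9 kJ/mol
ΔG > 0, so the forward reaction is non-spontaneous (proceeds in reverse).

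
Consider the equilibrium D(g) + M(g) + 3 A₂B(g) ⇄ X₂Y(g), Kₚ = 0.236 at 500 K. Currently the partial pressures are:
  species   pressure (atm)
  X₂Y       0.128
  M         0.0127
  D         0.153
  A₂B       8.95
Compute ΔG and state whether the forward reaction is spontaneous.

ΔG = -3.92 kJ/mol; the forward reaction is spontaneous

Qₚ = P(X₂Y) / (P(D)·P(M)·P(A₂B)³) = (0.128) / ((0.153)·(0.0127)·(8.95)³) = 0.0919
ΔG = RT ln(Qₚ/Kₚ) = (8.314 J mol⁻¹ K⁻¹)(500 K) × ln(0.0919/0.236)
   = (4.157 kJ/mol)(-0.9431) = -3.92 kJ/mol
ΔG < 0, so the forward reaction is spontaneous (proceeds forward).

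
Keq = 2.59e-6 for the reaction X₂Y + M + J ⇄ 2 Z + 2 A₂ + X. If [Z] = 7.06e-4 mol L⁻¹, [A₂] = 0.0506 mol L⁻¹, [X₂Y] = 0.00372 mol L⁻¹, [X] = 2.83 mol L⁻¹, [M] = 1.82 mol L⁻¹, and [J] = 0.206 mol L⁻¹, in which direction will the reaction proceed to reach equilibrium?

Q = [Z]²·[A₂]²·[X] / ([X₂Y]·[M]·[J]) = (7.06e-4)²·(0.0506)²·(2.83) / ((0.00372)·(1.82)·(0.206)) = 2.59e-6
Q = 2.59e-6 = Keq, so the system is already at equilibrium.

neither direction; the system is at equilibrium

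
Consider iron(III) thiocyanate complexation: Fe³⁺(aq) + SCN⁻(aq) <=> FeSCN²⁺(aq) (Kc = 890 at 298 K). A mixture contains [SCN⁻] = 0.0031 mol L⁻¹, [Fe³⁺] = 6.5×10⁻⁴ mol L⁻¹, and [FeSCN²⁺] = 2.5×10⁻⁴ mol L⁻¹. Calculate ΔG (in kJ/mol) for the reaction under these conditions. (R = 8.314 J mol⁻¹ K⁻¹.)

ΔG = -4.88 kJ/mol

Qc = [FeSCN²⁺] / ([Fe³⁺]·[SCN⁻]) = (2.5×10⁻⁴) / ((6.5×10⁻⁴)·(0.0031)) = 124
ΔG = RT ln(Qc/Kc) = (8.314 J mol⁻¹ K⁻¹)(298 K) × ln(124/890)
   = (2.478 kJ/mol)(-1.971) = -4.88 kJ/mol
ΔG < 0, so the forward reaction is spontaneous (proceeds forward).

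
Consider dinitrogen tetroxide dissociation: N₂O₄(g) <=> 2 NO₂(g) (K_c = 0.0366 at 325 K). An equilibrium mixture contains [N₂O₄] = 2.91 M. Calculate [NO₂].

[NO₂] = 0.326 M

At equilibrium, K_c = [NO₂]² / [N₂O₄] = 0.0366.
([NO₂])² / (2.91) = 0.0366
[NO₂]² = 0.107 ⇒ [NO₂] = 0.326 M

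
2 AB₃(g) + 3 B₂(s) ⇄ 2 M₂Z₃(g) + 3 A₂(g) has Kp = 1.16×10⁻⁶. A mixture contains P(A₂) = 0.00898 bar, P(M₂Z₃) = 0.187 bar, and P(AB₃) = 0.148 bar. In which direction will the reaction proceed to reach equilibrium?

neither direction; the system is at equilibrium

(B₂ is a pure solid — omitted from Qp.)
Qp = P(M₂Z₃)²·P(A₂)³ / P(AB₃)² = (0.187)²·(0.00898)³ / (0.148)² = 1.16×10⁻⁶
Qp = 1.16×10⁻⁶ = Kp, so the system is already at equilibrium.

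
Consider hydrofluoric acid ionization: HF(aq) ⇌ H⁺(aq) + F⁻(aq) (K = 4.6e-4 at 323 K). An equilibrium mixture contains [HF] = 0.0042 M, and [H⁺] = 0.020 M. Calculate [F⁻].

[F⁻] = 9.7e-5 M

At equilibrium, K = [H⁺]·[F⁻] / [HF] = 4.6e-4.
(0.020)·([F⁻]) / (0.0042) = 4.6e-4
[F⁻] = 9.66e-5 = 9.7e-5 M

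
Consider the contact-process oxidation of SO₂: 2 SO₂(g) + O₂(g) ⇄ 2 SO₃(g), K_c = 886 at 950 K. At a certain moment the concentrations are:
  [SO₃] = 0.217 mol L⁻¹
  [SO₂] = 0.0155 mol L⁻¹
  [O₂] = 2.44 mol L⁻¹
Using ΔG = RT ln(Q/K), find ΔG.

Q_c = [SO₃]² / ([SO₂]²·[O₂]) = (0.217)² / ((0.0155)²·(2.44)) = 80.3
ΔG = RT ln(Q_c/K_c) = (8.314 J mol⁻¹ K⁻¹)(950 K) × ln(80.3/886)
   = (7.898 kJ/mol)(-2.401) = -19.0 kJ/mol
ΔG < 0, so the forward reaction is spontaneous (proceeds forward).

ΔG = -19.0 kJ/mol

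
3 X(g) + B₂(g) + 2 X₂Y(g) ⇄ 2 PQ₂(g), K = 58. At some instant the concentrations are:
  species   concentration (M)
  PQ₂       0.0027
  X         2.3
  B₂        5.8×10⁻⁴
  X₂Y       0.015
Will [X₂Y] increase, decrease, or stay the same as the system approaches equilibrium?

Q = [PQ₂]² / ([X]³·[B₂]·[X₂Y]²) = (0.0027)² / ((2.3)³·(5.8×10⁻⁴)·(0.015)²) = 4.6
Q = 4.6 < K = 58: net forward reaction.
X₂Y is a reactant, so it decreases.

decrease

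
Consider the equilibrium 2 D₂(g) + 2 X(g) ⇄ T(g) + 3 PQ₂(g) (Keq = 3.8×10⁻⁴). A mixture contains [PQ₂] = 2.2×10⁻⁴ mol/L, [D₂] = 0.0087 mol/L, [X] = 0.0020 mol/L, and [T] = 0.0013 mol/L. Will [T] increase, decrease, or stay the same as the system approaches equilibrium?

increase

Q = [T]·[PQ₂]³ / ([D₂]²·[X]²) = (0.0013)·(2.2×10⁻⁴)³ / ((0.0087)²·(0.0020)²) = 4.6×10⁻⁵
Q = 4.6×10⁻⁵ < Keq = 3.8×10⁻⁴: net forward reaction.
T is a product, so it increases.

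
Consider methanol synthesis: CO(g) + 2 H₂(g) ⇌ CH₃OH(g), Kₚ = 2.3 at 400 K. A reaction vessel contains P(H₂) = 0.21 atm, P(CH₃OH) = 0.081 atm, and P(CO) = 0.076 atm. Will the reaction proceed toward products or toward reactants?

Qₚ = P(CH₃OH) / (P(CO)·P(H₂)²) = (0.081) / ((0.076)·(0.21)²) = 24
Qₚ = 24 > Kₚ = 2.3, so the reverse reaction proceeds.

to the left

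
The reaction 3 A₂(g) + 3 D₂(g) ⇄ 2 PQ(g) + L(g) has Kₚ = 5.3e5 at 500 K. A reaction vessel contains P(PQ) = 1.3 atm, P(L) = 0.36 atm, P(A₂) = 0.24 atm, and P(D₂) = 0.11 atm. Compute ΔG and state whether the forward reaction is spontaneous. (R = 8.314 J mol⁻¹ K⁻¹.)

ΔG = -11.5 kJ/mol; the forward reaction is spontaneous

Qₚ = P(PQ)²·P(L) / (P(A₂)³·P(D₂)³) = (1.3)²·(0.36) / ((0.24)³·(0.11)³) = 33100
ΔG = RT ln(Qₚ/Kₚ) = (8.314 J mol⁻¹ K⁻¹)(500 K) × ln(33100/5.3e5)
   = (4.157 kJ/mol)(-2.773) = -11.5 kJ/mol
ΔG < 0, so the forward reaction is spontaneous (proceeds forward).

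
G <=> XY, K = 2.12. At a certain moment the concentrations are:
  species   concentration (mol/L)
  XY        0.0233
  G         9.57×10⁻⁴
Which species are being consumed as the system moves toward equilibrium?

Q = [XY] / [G] = (0.0233) / (9.57×10⁻⁴) = 24.3
Q = 24.3 > K = 2.12: net reverse reaction.

XY (products)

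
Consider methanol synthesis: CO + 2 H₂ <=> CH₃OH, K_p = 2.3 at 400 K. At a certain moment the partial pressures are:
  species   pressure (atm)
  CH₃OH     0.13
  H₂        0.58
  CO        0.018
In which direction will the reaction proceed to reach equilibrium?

Q_p = P(CH₃OH) / (P(CO)·P(H₂)²) = (0.13) / ((0.018)·(0.58)²) = 21
Q_p = 21 > K_p = 2.3, so the reverse reaction proceeds.

in the reverse direction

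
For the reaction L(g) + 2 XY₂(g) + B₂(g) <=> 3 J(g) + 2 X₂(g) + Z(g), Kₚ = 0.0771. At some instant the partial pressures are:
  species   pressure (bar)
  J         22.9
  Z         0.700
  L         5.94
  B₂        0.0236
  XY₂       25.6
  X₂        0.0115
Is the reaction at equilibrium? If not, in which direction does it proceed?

in the forward direction

Qₚ = P(J)³·P(X₂)²·P(Z) / (P(L)·P(XY₂)²·P(B₂)) = (22.9)³·(0.0115)²·(0.700) / ((5.94)·(25.6)²·(0.0236)) = 0.0121
Qₚ = 0.0121 < Kₚ = 0.0771, so the forward reaction proceeds.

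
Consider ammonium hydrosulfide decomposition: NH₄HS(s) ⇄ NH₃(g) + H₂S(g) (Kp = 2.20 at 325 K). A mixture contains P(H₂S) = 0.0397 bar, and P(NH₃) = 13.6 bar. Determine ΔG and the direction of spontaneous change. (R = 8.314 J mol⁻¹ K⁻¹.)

(NH₄HS is a pure solid — omitted from Qp.)
Qp = P(NH₃)·P(H₂S) = (13.6)·(0.0397) = 0.540
ΔG = RT ln(Qp/Kp) = (8.314 J mol⁻¹ K⁻¹)(325 K) × ln(0.540/2.20)
   = (2.702 kJ/mol)(-1.405) = -3.80 kJ/mol
ΔG < 0, so the forward reaction is spontaneous (proceeds forward).

ΔG = -3.80 kJ/mol; the forward reaction is spontaneous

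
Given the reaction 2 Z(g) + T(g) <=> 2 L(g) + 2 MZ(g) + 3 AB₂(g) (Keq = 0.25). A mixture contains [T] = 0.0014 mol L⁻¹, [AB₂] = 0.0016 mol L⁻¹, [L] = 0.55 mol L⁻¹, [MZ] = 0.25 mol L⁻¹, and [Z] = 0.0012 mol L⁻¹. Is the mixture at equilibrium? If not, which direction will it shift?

no; Q < K, reaction proceeds forward

Q = [L]²·[MZ]²·[AB₂]³ / ([Z]²·[T]) = (0.55)²·(0.25)²·(0.0016)³ / ((0.0012)²·(0.0014)) = 0.038
Q = 0.038 < Keq = 0.25: net forward reaction.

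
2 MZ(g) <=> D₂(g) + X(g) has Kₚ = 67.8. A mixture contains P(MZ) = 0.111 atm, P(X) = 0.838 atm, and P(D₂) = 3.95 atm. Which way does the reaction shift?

to the left

Qₚ = P(D₂)·P(X) / P(MZ)² = (3.95)·(0.838) / (0.111)² = 269
Qₚ = 269 > Kₚ = 67.8, so the reverse reaction proceeds.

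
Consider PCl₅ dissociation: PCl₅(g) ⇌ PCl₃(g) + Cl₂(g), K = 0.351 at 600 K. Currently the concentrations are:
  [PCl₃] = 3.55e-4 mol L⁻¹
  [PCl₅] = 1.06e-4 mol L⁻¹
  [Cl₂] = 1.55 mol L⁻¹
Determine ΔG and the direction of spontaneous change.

ΔG = 13.4 kJ/mol; the forward reaction is non-spontaneous

Q = [PCl₃]·[Cl₂] / [PCl₅] = (3.55e-4)·(1.55) / (1.06e-4) = 5.19
ΔG = RT ln(Q/K) = (8.314 J mol⁻¹ K⁻¹)(600 K) × ln(5.19/0.351)
   = (4.988 kJ/mol)(2.694) = 13.4 kJ/mol
ΔG > 0, so the forward reaction is non-spontaneous (proceeds in reverse).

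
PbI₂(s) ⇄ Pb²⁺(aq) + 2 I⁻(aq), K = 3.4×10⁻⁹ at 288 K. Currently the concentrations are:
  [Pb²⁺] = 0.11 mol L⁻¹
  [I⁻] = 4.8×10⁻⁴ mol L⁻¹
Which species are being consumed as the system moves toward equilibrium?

Pb²⁺, I⁻ (products)

(PbI₂ is a pure solid — omitted from Q.)
Q = [Pb²⁺]·[I⁻]² = (0.11)·(4.8×10⁻⁴)² = 2.5×10⁻⁸
Q = 2.5×10⁻⁸ > K = 3.4×10⁻⁹: net reverse reaction.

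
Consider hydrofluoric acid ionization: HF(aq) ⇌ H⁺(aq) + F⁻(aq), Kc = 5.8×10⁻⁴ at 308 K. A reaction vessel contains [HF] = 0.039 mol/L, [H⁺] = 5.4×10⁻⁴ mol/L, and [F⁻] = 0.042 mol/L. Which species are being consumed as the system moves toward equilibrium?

none (at equilibrium)

Qc = [H⁺]·[F⁻] / [HF] = (5.4×10⁻⁴)·(0.042) / (0.039) = 5.8×10⁻⁴
Qc = 5.8×10⁻⁴ = Kc; the system is at equilibrium.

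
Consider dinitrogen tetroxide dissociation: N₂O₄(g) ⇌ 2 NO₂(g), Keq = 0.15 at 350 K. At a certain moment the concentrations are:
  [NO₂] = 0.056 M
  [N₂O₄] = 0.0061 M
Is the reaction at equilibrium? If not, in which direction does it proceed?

to the left

Q = [NO₂]² / [N₂O₄] = (0.056)² / (0.0061) = 0.51
Q = 0.51 > Keq = 0.15, so the reverse reaction proceeds.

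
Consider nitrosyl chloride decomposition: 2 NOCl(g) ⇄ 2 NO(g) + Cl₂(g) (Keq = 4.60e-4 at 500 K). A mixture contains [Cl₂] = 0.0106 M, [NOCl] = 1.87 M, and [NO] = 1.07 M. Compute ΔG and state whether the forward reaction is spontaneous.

Q = [NO]²·[Cl₂] / [NOCl]² = (1.07)²·(0.0106) / (1.87)² = 0.00347
ΔG = RT ln(Q/Keq) = (8.314 J mol⁻¹ K⁻¹)(500 K) × ln(0.00347/4.60e-4)
   = (4.157 kJ/mol)(2.021) = 8.40 kJ/mol
ΔG > 0, so the forward reaction is non-spontaneous (proceeds in reverse).

ΔG = 8.40 kJ/mol; the forward reaction is non-spontaneous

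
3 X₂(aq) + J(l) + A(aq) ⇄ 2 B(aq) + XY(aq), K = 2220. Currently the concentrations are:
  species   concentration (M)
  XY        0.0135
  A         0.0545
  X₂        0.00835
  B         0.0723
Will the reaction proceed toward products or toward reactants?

at equilibrium

(J is a pure liquid — omitted from Q.)
Q = [B]²·[XY] / ([X₂]³·[A]) = (0.0723)²·(0.0135) / ((0.00835)³·(0.0545)) = 2220
Q = 2220 = K, so the system is already at equilibrium.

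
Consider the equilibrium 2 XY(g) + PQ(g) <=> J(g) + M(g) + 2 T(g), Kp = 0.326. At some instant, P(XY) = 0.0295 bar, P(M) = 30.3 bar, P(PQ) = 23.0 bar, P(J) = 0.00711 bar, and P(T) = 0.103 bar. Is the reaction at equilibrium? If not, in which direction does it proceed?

forward (toward products)

Qp = P(J)·P(M)·P(T)² / (P(XY)²·P(PQ)) = (0.00711)·(30.3)·(0.103)² / ((0.0295)²·(23.0)) = 0.114
Qp = 0.114 < Kp = 0.326, so the forward reaction proceeds.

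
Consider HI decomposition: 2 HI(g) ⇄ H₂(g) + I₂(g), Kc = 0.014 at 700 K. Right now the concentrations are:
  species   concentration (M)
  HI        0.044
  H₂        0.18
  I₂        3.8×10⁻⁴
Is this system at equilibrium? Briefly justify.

Qc = [H₂]·[I₂] / [HI]² = (0.18)·(3.8×10⁻⁴) / (0.044)² = 0.035
Qc = 0.035 > Kc = 0.014: net reverse reaction.

no; Q > K, reaction proceeds in reverse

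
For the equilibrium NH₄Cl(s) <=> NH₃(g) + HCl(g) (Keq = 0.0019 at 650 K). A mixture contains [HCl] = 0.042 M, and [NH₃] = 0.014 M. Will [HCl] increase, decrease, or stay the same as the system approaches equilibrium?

increase

(NH₄Cl is a pure solid — omitted from Q.)
Q = [NH₃]·[HCl] = (0.014)·(0.042) = 5.9×10⁻⁴
Q = 5.9×10⁻⁴ < Keq = 0.0019: net forward reaction.
HCl is a product, so it increases.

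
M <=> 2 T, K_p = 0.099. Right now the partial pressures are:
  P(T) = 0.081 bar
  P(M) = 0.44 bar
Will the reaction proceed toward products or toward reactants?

toward products

Q_p = P(T)² / P(M) = (0.081)² / (0.44) = 0.015
Q_p = 0.015 < K_p = 0.099, so the forward reaction proceeds.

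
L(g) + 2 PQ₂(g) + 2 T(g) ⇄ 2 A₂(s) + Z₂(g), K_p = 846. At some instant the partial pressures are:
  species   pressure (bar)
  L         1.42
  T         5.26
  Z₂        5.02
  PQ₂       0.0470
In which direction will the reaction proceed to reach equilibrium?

toward products

(A₂ is a pure solid — omitted from Q_p.)
Q_p = P(Z₂) / (P(L)·P(PQ₂)²·P(T)²) = (5.02) / ((1.42)·(0.0470)²·(5.26)²) = 57.8
Q_p = 57.8 < K_p = 846, so the forward reaction proceeds.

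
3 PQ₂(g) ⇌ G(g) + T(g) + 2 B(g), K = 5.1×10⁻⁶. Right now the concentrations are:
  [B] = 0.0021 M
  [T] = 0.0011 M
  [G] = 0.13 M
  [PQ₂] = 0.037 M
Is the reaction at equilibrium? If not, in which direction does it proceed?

toward reactants

Q = [G]·[T]·[B]² / [PQ₂]³ = (0.13)·(0.0011)·(0.0021)² / (0.037)³ = 1.2×10⁻⁵
Q = 1.2×10⁻⁵ > K = 5.1×10⁻⁶, so the reverse reaction proceeds.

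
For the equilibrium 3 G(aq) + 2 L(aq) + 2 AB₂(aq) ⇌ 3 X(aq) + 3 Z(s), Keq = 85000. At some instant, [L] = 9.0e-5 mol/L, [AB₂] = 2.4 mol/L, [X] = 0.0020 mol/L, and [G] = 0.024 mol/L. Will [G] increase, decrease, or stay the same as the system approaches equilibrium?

decrease

(Z is a pure solid — omitted from Q.)
Q = [X]³ / ([G]³·[L]²·[AB₂]²) = (0.0020)³ / ((0.024)³·(9.0e-5)²·(2.4)²) = 12000
Q = 12000 < Keq = 85000: net forward reaction.
G is a reactant, so it decreases.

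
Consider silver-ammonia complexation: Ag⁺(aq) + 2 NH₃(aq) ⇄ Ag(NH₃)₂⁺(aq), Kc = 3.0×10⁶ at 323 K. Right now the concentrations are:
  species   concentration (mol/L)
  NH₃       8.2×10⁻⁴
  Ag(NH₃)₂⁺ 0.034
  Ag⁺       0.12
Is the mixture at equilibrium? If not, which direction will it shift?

no; Q < K, reaction proceeds forward

Qc = [Ag(NH₃)₂⁺] / ([Ag⁺]·[NH₃]²) = (0.034) / ((0.12)·(8.2×10⁻⁴)²) = 4.2×10⁵
Qc = 4.2×10⁵ < Kc = 3.0×10⁶: net forward reaction.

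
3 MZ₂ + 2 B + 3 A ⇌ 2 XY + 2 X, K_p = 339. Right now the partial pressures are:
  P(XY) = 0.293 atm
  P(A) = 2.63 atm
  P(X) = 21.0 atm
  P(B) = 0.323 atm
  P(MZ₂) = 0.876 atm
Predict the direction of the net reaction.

toward products

Q_p = P(XY)²·P(X)² / (P(MZ₂)³·P(B)²·P(A)³) = (0.293)²·(21.0)² / ((0.876)³·(0.323)²·(2.63)³) = 29.7
Q_p = 29.7 < K_p = 339, so the forward reaction proceeds.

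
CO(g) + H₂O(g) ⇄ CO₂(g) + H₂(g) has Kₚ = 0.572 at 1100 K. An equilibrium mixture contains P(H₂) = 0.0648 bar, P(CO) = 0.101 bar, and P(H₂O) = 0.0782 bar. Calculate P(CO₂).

P(CO₂) = 0.0697 bar

At equilibrium, Kₚ = P(CO₂)·P(H₂) / (P(CO)·P(H₂O)) = 0.572.
(P(CO₂))·(0.0648) / ((0.101)·(0.0782)) = 0.572
P(CO₂) = 0.0697 bar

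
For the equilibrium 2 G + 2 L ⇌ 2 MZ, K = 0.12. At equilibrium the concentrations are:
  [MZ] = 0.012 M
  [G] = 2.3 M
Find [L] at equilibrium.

At equilibrium, K = [MZ]² / ([G]²·[L]²) = 0.12.
(0.012)² / ((2.3)²·([L])²) = 0.12
[L]² = 2.27×10⁻⁴ ⇒ [L] = 0.015 M

[L] = 0.015 M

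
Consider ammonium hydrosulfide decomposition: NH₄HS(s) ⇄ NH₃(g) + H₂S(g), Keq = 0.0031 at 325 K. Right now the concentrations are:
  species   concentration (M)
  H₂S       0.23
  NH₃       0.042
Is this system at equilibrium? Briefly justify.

(NH₄HS is a pure solid — omitted from Q.)
Q = [NH₃]·[H₂S] = (0.042)·(0.23) = 0.0097
Q = 0.0097 > Keq = 0.0031: net reverse reaction.

no; Q > K, reaction proceeds in reverse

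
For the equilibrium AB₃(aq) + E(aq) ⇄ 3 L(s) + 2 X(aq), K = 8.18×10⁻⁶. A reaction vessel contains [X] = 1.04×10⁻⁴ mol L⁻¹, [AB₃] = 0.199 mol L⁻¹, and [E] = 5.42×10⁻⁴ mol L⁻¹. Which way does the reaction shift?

(L is a pure solid — omitted from Q.)
Q = [X]² / ([AB₃]·[E]) = (1.04×10⁻⁴)² / ((0.199)·(5.42×10⁻⁴)) = 1.00×10⁻⁴
Q = 1.00×10⁻⁴ > K = 8.18×10⁻⁶, so the reverse reaction proceeds.

reverse (toward reactants)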